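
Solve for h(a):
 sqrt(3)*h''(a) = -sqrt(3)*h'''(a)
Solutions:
 h(a) = C1 + C2*a + C3*exp(-a)


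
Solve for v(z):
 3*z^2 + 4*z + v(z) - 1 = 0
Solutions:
 v(z) = -3*z^2 - 4*z + 1


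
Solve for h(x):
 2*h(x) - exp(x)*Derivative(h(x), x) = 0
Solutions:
 h(x) = C1*exp(-2*exp(-x))


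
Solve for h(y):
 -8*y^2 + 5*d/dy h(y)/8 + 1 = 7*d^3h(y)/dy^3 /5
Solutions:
 h(y) = C1 + C2*exp(-5*sqrt(14)*y/28) + C3*exp(5*sqrt(14)*y/28) + 64*y^3/15 + 6968*y/125


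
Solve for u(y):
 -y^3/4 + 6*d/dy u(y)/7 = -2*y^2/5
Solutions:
 u(y) = C1 + 7*y^4/96 - 7*y^3/45


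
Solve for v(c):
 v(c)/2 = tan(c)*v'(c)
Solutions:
 v(c) = C1*sqrt(sin(c))


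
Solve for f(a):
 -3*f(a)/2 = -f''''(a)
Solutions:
 f(a) = C1*exp(-2^(3/4)*3^(1/4)*a/2) + C2*exp(2^(3/4)*3^(1/4)*a/2) + C3*sin(2^(3/4)*3^(1/4)*a/2) + C4*cos(2^(3/4)*3^(1/4)*a/2)


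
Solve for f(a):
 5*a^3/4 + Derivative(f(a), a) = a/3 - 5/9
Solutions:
 f(a) = C1 - 5*a^4/16 + a^2/6 - 5*a/9


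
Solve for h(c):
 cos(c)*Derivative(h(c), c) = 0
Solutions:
 h(c) = C1


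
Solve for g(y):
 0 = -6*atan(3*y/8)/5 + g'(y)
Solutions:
 g(y) = C1 + 6*y*atan(3*y/8)/5 - 8*log(9*y^2 + 64)/5


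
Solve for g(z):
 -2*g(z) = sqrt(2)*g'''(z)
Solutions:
 g(z) = C3*exp(-2^(1/6)*z) + (C1*sin(2^(1/6)*sqrt(3)*z/2) + C2*cos(2^(1/6)*sqrt(3)*z/2))*exp(2^(1/6)*z/2)


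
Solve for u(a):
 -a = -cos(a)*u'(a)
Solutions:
 u(a) = C1 + Integral(a/cos(a), a)


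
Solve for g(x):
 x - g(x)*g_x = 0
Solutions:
 g(x) = -sqrt(C1 + x^2)
 g(x) = sqrt(C1 + x^2)


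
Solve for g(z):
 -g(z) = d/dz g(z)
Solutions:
 g(z) = C1*exp(-z)


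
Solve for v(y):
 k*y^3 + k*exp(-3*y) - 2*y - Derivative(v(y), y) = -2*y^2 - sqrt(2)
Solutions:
 v(y) = C1 + k*y^4/4 - k*exp(-3*y)/3 + 2*y^3/3 - y^2 + sqrt(2)*y


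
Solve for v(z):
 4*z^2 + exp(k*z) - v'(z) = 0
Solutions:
 v(z) = C1 + 4*z^3/3 + exp(k*z)/k


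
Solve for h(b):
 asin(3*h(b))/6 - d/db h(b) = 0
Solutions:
 Integral(1/asin(3*_y), (_y, h(b))) = C1 + b/6


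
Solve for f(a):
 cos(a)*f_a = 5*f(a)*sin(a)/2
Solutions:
 f(a) = C1/cos(a)^(5/2)


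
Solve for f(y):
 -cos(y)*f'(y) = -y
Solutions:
 f(y) = C1 + Integral(y/cos(y), y)


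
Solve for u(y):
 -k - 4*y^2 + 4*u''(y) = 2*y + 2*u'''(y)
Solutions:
 u(y) = C1 + C2*y + C3*exp(2*y) + y^4/12 + y^3/4 + y^2*(k + 3)/8


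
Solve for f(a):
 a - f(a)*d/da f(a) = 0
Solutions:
 f(a) = -sqrt(C1 + a^2)
 f(a) = sqrt(C1 + a^2)


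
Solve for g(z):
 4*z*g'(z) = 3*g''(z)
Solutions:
 g(z) = C1 + C2*erfi(sqrt(6)*z/3)


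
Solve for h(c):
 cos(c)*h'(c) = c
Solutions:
 h(c) = C1 + Integral(c/cos(c), c)


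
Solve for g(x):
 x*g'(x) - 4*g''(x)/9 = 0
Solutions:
 g(x) = C1 + C2*erfi(3*sqrt(2)*x/4)


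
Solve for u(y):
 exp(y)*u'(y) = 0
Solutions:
 u(y) = C1


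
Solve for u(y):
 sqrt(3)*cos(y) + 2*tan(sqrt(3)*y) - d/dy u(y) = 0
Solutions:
 u(y) = C1 - 2*sqrt(3)*log(cos(sqrt(3)*y))/3 + sqrt(3)*sin(y)


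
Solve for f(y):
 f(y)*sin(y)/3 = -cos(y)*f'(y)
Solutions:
 f(y) = C1*cos(y)^(1/3)


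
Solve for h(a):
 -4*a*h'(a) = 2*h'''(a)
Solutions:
 h(a) = C1 + Integral(C2*airyai(-2^(1/3)*a) + C3*airybi(-2^(1/3)*a), a)


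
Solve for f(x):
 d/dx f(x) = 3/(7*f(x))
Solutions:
 f(x) = -sqrt(C1 + 42*x)/7
 f(x) = sqrt(C1 + 42*x)/7


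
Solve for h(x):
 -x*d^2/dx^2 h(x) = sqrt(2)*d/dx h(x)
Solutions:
 h(x) = C1 + C2*x^(1 - sqrt(2))


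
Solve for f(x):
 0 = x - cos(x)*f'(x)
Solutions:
 f(x) = C1 + Integral(x/cos(x), x)


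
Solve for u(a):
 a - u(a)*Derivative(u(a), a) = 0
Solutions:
 u(a) = -sqrt(C1 + a^2)
 u(a) = sqrt(C1 + a^2)


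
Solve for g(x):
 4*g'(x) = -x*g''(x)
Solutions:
 g(x) = C1 + C2/x^3


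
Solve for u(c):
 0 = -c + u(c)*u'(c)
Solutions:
 u(c) = -sqrt(C1 + c^2)
 u(c) = sqrt(C1 + c^2)


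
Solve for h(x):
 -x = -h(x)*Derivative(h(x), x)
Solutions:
 h(x) = -sqrt(C1 + x^2)
 h(x) = sqrt(C1 + x^2)


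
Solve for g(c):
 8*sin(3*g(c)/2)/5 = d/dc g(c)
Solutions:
 -8*c/5 + log(cos(3*g(c)/2) - 1)/3 - log(cos(3*g(c)/2) + 1)/3 = C1


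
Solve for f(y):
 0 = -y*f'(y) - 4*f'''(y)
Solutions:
 f(y) = C1 + Integral(C2*airyai(-2^(1/3)*y/2) + C3*airybi(-2^(1/3)*y/2), y)


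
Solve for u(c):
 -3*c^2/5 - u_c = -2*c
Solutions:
 u(c) = C1 - c^3/5 + c^2


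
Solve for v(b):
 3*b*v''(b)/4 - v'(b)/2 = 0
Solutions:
 v(b) = C1 + C2*b^(5/3)


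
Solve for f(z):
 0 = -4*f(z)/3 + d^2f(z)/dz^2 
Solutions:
 f(z) = C1*exp(-2*sqrt(3)*z/3) + C2*exp(2*sqrt(3)*z/3)


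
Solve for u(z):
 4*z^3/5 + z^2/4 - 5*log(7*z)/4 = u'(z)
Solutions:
 u(z) = C1 + z^4/5 + z^3/12 - 5*z*log(z)/4 - 5*z*log(7)/4 + 5*z/4


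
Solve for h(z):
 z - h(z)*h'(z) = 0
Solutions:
 h(z) = -sqrt(C1 + z^2)
 h(z) = sqrt(C1 + z^2)


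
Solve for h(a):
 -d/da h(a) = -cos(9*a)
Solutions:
 h(a) = C1 + sin(9*a)/9


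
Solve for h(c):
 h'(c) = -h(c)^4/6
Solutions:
 h(c) = 2^(1/3)*(1/(C1 + c))^(1/3)
 h(c) = 2^(1/3)*(-1 - sqrt(3)*I)*(1/(C1 + c))^(1/3)/2
 h(c) = 2^(1/3)*(-1 + sqrt(3)*I)*(1/(C1 + c))^(1/3)/2


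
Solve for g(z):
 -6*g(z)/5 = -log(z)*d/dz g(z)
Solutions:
 g(z) = C1*exp(6*li(z)/5)


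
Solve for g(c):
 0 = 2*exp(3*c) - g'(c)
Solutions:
 g(c) = C1 + 2*exp(3*c)/3


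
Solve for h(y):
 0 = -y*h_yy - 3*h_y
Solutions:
 h(y) = C1 + C2/y^2


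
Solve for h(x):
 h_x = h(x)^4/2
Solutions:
 h(x) = 2^(1/3)*(-1/(C1 + 3*x))^(1/3)
 h(x) = 2^(1/3)*(-1/(C1 + x))^(1/3)*(-3^(2/3) - 3*3^(1/6)*I)/6
 h(x) = 2^(1/3)*(-1/(C1 + x))^(1/3)*(-3^(2/3) + 3*3^(1/6)*I)/6


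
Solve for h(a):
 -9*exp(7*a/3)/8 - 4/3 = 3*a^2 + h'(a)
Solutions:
 h(a) = C1 - a^3 - 4*a/3 - 27*exp(7*a/3)/56


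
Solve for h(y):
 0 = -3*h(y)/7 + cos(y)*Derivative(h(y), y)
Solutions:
 h(y) = C1*(sin(y) + 1)^(3/14)/(sin(y) - 1)^(3/14)


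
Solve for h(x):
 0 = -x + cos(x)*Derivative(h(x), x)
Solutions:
 h(x) = C1 + Integral(x/cos(x), x)


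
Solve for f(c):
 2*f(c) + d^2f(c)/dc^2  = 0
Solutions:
 f(c) = C1*sin(sqrt(2)*c) + C2*cos(sqrt(2)*c)


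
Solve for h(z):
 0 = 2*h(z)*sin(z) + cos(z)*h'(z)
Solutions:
 h(z) = C1*cos(z)^2


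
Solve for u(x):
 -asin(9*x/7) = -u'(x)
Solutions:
 u(x) = C1 + x*asin(9*x/7) + sqrt(49 - 81*x^2)/9


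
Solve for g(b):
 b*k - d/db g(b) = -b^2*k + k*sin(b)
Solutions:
 g(b) = C1 + b^3*k/3 + b^2*k/2 + k*cos(b)


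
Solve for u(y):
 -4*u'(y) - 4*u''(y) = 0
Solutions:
 u(y) = C1 + C2*exp(-y)


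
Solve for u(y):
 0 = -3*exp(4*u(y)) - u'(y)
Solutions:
 u(y) = log(-I*(1/(C1 + 12*y))^(1/4))
 u(y) = log(I*(1/(C1 + 12*y))^(1/4))
 u(y) = log(-(1/(C1 + 12*y))^(1/4))
 u(y) = log(1/(C1 + 12*y))/4


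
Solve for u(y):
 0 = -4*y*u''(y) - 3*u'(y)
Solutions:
 u(y) = C1 + C2*y^(1/4)


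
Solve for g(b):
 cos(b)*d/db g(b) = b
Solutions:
 g(b) = C1 + Integral(b/cos(b), b)


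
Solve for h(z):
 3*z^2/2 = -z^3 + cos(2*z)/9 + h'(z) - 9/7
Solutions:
 h(z) = C1 + z^4/4 + z^3/2 + 9*z/7 - sin(2*z)/18


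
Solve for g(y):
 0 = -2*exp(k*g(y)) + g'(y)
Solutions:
 g(y) = Piecewise((log(-1/(C1*k + 2*k*y))/k, Ne(k, 0)), (nan, True))
 g(y) = Piecewise((C1 + 2*y, Eq(k, 0)), (nan, True))


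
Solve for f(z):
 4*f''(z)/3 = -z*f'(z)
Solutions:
 f(z) = C1 + C2*erf(sqrt(6)*z/4)


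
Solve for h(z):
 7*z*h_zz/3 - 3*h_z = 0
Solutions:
 h(z) = C1 + C2*z^(16/7)


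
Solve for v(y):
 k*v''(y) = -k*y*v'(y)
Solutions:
 v(y) = C1 + C2*erf(sqrt(2)*y/2)


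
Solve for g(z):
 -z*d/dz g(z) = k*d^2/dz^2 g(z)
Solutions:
 g(z) = C1 + C2*sqrt(k)*erf(sqrt(2)*z*sqrt(1/k)/2)


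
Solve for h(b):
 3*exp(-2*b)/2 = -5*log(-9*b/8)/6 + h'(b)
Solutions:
 h(b) = C1 + 5*b*log(-b)/6 + 5*b*(-3*log(2) - 1 + 2*log(3))/6 - 3*exp(-2*b)/4


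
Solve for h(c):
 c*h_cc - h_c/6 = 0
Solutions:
 h(c) = C1 + C2*c^(7/6)


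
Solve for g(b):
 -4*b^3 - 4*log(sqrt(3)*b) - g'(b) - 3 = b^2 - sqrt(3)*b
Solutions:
 g(b) = C1 - b^4 - b^3/3 + sqrt(3)*b^2/2 - 4*b*log(b) - b*log(9) + b


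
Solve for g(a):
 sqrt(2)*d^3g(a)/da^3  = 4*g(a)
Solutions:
 g(a) = C3*exp(sqrt(2)*a) + (C1*sin(sqrt(6)*a/2) + C2*cos(sqrt(6)*a/2))*exp(-sqrt(2)*a/2)


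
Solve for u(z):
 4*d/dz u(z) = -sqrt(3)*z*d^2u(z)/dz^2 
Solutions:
 u(z) = C1 + C2*z^(1 - 4*sqrt(3)/3)


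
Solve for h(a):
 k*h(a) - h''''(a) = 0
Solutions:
 h(a) = C1*exp(-a*k^(1/4)) + C2*exp(a*k^(1/4)) + C3*exp(-I*a*k^(1/4)) + C4*exp(I*a*k^(1/4))


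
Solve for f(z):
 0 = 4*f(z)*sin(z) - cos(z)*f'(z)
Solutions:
 f(z) = C1/cos(z)^4


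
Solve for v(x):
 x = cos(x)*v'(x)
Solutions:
 v(x) = C1 + Integral(x/cos(x), x)


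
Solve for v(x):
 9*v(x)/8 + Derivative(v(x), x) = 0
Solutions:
 v(x) = C1*exp(-9*x/8)


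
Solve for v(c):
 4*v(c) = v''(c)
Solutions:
 v(c) = C1*exp(-2*c) + C2*exp(2*c)


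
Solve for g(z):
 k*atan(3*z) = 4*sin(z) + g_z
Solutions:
 g(z) = C1 + k*(z*atan(3*z) - log(9*z^2 + 1)/6) + 4*cos(z)


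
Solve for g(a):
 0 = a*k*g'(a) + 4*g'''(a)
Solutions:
 g(a) = C1 + Integral(C2*airyai(2^(1/3)*a*(-k)^(1/3)/2) + C3*airybi(2^(1/3)*a*(-k)^(1/3)/2), a)


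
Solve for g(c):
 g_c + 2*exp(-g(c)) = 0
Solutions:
 g(c) = log(C1 - 2*c)


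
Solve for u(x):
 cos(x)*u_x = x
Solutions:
 u(x) = C1 + Integral(x/cos(x), x)


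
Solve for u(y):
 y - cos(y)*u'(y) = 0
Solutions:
 u(y) = C1 + Integral(y/cos(y), y)


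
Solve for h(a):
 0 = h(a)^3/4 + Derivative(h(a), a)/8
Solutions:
 h(a) = -sqrt(2)*sqrt(-1/(C1 - 2*a))/2
 h(a) = sqrt(2)*sqrt(-1/(C1 - 2*a))/2


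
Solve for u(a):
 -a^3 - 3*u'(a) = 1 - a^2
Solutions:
 u(a) = C1 - a^4/12 + a^3/9 - a/3


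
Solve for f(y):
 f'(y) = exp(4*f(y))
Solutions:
 f(y) = log(-(-1/(C1 + 4*y))^(1/4))
 f(y) = log(-1/(C1 + 4*y))/4
 f(y) = log(-I*(-1/(C1 + 4*y))^(1/4))
 f(y) = log(I*(-1/(C1 + 4*y))^(1/4))


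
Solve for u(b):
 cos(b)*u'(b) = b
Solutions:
 u(b) = C1 + Integral(b/cos(b), b)


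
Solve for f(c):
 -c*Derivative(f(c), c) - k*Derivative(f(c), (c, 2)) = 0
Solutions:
 f(c) = C1 + C2*sqrt(k)*erf(sqrt(2)*c*sqrt(1/k)/2)


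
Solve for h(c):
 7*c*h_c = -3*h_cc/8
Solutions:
 h(c) = C1 + C2*erf(2*sqrt(21)*c/3)


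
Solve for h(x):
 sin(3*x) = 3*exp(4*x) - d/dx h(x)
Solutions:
 h(x) = C1 + 3*exp(4*x)/4 + cos(3*x)/3


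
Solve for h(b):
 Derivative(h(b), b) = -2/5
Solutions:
 h(b) = C1 - 2*b/5


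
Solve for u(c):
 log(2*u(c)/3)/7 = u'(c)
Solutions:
 -7*Integral(1/(log(_y) - log(3) + log(2)), (_y, u(c))) = C1 - c


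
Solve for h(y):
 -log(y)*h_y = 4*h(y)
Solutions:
 h(y) = C1*exp(-4*li(y))


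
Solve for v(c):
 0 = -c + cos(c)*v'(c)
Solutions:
 v(c) = C1 + Integral(c/cos(c), c)


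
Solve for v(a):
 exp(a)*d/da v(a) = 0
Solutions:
 v(a) = C1


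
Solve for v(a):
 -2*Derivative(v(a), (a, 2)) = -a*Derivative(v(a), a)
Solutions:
 v(a) = C1 + C2*erfi(a/2)


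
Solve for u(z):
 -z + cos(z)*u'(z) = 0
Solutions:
 u(z) = C1 + Integral(z/cos(z), z)


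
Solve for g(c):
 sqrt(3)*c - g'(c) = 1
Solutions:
 g(c) = C1 + sqrt(3)*c^2/2 - c


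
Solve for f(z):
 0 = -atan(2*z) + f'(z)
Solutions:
 f(z) = C1 + z*atan(2*z) - log(4*z^2 + 1)/4


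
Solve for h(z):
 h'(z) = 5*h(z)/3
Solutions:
 h(z) = C1*exp(5*z/3)


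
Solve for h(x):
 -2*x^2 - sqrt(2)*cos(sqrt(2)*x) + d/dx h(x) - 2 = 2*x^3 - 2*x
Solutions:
 h(x) = C1 + x^4/2 + 2*x^3/3 - x^2 + 2*x + sin(sqrt(2)*x)


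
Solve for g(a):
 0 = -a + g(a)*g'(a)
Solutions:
 g(a) = -sqrt(C1 + a^2)
 g(a) = sqrt(C1 + a^2)


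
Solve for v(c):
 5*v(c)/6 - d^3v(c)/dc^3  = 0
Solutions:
 v(c) = C3*exp(5^(1/3)*6^(2/3)*c/6) + (C1*sin(2^(2/3)*3^(1/6)*5^(1/3)*c/4) + C2*cos(2^(2/3)*3^(1/6)*5^(1/3)*c/4))*exp(-5^(1/3)*6^(2/3)*c/12)


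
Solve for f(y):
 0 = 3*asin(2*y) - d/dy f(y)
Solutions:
 f(y) = C1 + 3*y*asin(2*y) + 3*sqrt(1 - 4*y^2)/2


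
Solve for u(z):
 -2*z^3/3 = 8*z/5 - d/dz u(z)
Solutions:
 u(z) = C1 + z^4/6 + 4*z^2/5


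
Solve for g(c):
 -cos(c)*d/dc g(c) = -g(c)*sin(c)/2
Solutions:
 g(c) = C1/sqrt(cos(c))


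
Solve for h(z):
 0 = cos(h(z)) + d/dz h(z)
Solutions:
 h(z) = pi - asin((C1 + exp(2*z))/(C1 - exp(2*z)))
 h(z) = asin((C1 + exp(2*z))/(C1 - exp(2*z)))


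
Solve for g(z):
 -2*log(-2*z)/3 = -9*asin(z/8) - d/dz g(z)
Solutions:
 g(z) = C1 + 2*z*log(-z)/3 - 9*z*asin(z/8) - 2*z/3 + 2*z*log(2)/3 - 9*sqrt(64 - z^2)


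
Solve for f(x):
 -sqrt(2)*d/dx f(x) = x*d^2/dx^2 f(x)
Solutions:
 f(x) = C1 + C2*x^(1 - sqrt(2))


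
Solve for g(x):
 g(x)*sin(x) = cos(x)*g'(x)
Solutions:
 g(x) = C1/cos(x)


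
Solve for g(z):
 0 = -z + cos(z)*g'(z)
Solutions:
 g(z) = C1 + Integral(z/cos(z), z)


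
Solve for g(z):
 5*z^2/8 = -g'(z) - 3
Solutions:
 g(z) = C1 - 5*z^3/24 - 3*z


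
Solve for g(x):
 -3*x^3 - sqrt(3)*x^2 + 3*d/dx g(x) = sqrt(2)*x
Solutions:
 g(x) = C1 + x^4/4 + sqrt(3)*x^3/9 + sqrt(2)*x^2/6


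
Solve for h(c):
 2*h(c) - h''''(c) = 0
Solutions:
 h(c) = C1*exp(-2^(1/4)*c) + C2*exp(2^(1/4)*c) + C3*sin(2^(1/4)*c) + C4*cos(2^(1/4)*c)


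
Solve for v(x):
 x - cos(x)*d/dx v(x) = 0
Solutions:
 v(x) = C1 + Integral(x/cos(x), x)


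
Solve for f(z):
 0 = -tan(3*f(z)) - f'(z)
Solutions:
 f(z) = -asin(C1*exp(-3*z))/3 + pi/3
 f(z) = asin(C1*exp(-3*z))/3


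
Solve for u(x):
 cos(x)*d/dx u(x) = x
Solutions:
 u(x) = C1 + Integral(x/cos(x), x)


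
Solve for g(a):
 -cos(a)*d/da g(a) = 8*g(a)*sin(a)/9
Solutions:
 g(a) = C1*cos(a)^(8/9)


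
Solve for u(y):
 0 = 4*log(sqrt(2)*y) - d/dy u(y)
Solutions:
 u(y) = C1 + 4*y*log(y) - 4*y + y*log(4)


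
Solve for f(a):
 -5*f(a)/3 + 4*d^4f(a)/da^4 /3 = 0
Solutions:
 f(a) = C1*exp(-sqrt(2)*5^(1/4)*a/2) + C2*exp(sqrt(2)*5^(1/4)*a/2) + C3*sin(sqrt(2)*5^(1/4)*a/2) + C4*cos(sqrt(2)*5^(1/4)*a/2)


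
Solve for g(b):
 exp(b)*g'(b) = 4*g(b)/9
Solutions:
 g(b) = C1*exp(-4*exp(-b)/9)


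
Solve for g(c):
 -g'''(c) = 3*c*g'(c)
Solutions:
 g(c) = C1 + Integral(C2*airyai(-3^(1/3)*c) + C3*airybi(-3^(1/3)*c), c)


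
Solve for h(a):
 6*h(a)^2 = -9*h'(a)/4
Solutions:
 h(a) = 3/(C1 + 8*a)


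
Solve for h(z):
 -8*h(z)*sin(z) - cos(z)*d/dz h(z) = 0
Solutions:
 h(z) = C1*cos(z)^8


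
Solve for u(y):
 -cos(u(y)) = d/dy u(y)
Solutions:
 u(y) = pi - asin((C1 + exp(2*y))/(C1 - exp(2*y)))
 u(y) = asin((C1 + exp(2*y))/(C1 - exp(2*y)))


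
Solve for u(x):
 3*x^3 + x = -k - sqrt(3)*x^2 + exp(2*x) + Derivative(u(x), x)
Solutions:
 u(x) = C1 + k*x + 3*x^4/4 + sqrt(3)*x^3/3 + x^2/2 - exp(2*x)/2


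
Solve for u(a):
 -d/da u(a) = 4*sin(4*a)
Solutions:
 u(a) = C1 + cos(4*a)


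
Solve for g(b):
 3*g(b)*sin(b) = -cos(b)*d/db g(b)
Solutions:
 g(b) = C1*cos(b)^3


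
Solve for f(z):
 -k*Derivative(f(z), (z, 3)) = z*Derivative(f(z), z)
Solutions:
 f(z) = C1 + Integral(C2*airyai(z*(-1/k)^(1/3)) + C3*airybi(z*(-1/k)^(1/3)), z)


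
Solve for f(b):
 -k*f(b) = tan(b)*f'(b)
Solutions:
 f(b) = C1*exp(-k*log(sin(b)))


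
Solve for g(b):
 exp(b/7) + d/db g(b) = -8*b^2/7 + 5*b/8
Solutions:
 g(b) = C1 - 8*b^3/21 + 5*b^2/16 - 7*exp(b/7)


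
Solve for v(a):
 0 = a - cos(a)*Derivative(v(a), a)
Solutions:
 v(a) = C1 + Integral(a/cos(a), a)


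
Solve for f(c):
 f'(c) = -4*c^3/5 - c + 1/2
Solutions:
 f(c) = C1 - c^4/5 - c^2/2 + c/2


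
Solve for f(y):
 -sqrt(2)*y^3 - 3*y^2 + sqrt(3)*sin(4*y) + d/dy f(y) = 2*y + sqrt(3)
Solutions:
 f(y) = C1 + sqrt(2)*y^4/4 + y^3 + y^2 + sqrt(3)*y + sqrt(3)*cos(4*y)/4


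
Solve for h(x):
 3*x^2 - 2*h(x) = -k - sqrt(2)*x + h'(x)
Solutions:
 h(x) = C1*exp(-2*x) + k/2 + 3*x^2/2 - 3*x/2 + sqrt(2)*x/2 - sqrt(2)/4 + 3/4


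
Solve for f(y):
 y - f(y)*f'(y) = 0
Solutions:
 f(y) = -sqrt(C1 + y^2)
 f(y) = sqrt(C1 + y^2)


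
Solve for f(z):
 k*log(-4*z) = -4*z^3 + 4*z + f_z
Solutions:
 f(z) = C1 + k*z*log(-z) + k*z*(-1 + 2*log(2)) + z^4 - 2*z^2


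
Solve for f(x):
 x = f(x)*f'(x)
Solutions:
 f(x) = -sqrt(C1 + x^2)
 f(x) = sqrt(C1 + x^2)


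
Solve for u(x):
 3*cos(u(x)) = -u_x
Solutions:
 u(x) = pi - asin((C1 + exp(6*x))/(C1 - exp(6*x)))
 u(x) = asin((C1 + exp(6*x))/(C1 - exp(6*x)))


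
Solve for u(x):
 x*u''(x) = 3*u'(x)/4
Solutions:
 u(x) = C1 + C2*x^(7/4)


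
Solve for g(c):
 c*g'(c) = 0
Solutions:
 g(c) = C1


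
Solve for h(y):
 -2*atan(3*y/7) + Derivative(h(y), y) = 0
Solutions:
 h(y) = C1 + 2*y*atan(3*y/7) - 7*log(9*y^2 + 49)/3


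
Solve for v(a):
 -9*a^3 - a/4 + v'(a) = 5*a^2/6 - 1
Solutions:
 v(a) = C1 + 9*a^4/4 + 5*a^3/18 + a^2/8 - a


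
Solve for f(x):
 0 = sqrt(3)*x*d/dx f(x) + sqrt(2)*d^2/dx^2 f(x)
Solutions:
 f(x) = C1 + C2*erf(6^(1/4)*x/2)


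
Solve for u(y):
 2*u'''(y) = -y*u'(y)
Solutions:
 u(y) = C1 + Integral(C2*airyai(-2^(2/3)*y/2) + C3*airybi(-2^(2/3)*y/2), y)


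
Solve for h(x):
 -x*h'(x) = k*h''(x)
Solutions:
 h(x) = C1 + C2*sqrt(k)*erf(sqrt(2)*x*sqrt(1/k)/2)


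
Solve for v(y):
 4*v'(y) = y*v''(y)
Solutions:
 v(y) = C1 + C2*y^5


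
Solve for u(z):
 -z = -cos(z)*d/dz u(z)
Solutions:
 u(z) = C1 + Integral(z/cos(z), z)


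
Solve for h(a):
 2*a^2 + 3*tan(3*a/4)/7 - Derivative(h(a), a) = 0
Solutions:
 h(a) = C1 + 2*a^3/3 - 4*log(cos(3*a/4))/7


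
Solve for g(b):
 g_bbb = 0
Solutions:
 g(b) = C1 + C2*b + C3*b^2


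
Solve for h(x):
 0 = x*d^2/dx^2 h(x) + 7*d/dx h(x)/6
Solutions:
 h(x) = C1 + C2/x^(1/6)


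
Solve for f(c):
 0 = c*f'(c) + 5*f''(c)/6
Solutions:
 f(c) = C1 + C2*erf(sqrt(15)*c/5)


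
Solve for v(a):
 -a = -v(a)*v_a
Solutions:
 v(a) = -sqrt(C1 + a^2)
 v(a) = sqrt(C1 + a^2)


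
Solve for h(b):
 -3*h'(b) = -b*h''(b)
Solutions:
 h(b) = C1 + C2*b^4


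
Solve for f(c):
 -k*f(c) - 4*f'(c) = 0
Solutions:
 f(c) = C1*exp(-c*k/4)


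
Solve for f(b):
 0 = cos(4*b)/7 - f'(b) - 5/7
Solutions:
 f(b) = C1 - 5*b/7 + sin(4*b)/28


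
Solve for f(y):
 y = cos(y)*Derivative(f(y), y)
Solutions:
 f(y) = C1 + Integral(y/cos(y), y)


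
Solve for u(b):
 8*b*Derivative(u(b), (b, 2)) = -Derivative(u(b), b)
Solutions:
 u(b) = C1 + C2*b^(7/8)


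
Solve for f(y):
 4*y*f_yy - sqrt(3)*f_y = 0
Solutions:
 f(y) = C1 + C2*y^(sqrt(3)/4 + 1)


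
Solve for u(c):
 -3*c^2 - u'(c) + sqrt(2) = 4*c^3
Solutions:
 u(c) = C1 - c^4 - c^3 + sqrt(2)*c


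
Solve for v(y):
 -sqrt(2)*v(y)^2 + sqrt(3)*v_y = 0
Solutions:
 v(y) = -3/(C1 + sqrt(6)*y)


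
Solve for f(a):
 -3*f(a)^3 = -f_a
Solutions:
 f(a) = -sqrt(2)*sqrt(-1/(C1 + 3*a))/2
 f(a) = sqrt(2)*sqrt(-1/(C1 + 3*a))/2


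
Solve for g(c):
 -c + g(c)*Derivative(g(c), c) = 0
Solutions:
 g(c) = -sqrt(C1 + c^2)
 g(c) = sqrt(C1 + c^2)


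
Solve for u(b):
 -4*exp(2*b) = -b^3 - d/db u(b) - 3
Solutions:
 u(b) = C1 - b^4/4 - 3*b + 2*exp(2*b)


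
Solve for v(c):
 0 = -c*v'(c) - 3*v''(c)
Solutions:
 v(c) = C1 + C2*erf(sqrt(6)*c/6)


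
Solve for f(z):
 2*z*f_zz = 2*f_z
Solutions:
 f(z) = C1 + C2*z^2


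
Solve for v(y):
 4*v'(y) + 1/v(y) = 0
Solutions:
 v(y) = -sqrt(C1 - 2*y)/2
 v(y) = sqrt(C1 - 2*y)/2


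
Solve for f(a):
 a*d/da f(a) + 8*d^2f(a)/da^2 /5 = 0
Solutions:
 f(a) = C1 + C2*erf(sqrt(5)*a/4)


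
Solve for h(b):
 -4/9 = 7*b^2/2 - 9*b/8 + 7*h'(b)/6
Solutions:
 h(b) = C1 - b^3 + 27*b^2/56 - 8*b/21


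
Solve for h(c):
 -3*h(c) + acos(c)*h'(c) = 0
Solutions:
 h(c) = C1*exp(3*Integral(1/acos(c), c))


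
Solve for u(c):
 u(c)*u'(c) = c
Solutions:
 u(c) = -sqrt(C1 + c^2)
 u(c) = sqrt(C1 + c^2)


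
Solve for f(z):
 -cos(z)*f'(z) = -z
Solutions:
 f(z) = C1 + Integral(z/cos(z), z)


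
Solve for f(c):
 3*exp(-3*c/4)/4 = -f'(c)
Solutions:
 f(c) = C1 + exp(-3*c/4)


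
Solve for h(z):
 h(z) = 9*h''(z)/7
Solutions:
 h(z) = C1*exp(-sqrt(7)*z/3) + C2*exp(sqrt(7)*z/3)


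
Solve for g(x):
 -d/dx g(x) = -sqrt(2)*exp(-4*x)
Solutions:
 g(x) = C1 - sqrt(2)*exp(-4*x)/4


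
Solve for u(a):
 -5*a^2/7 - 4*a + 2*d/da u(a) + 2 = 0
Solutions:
 u(a) = C1 + 5*a^3/42 + a^2 - a


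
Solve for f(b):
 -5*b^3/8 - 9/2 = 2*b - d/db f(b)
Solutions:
 f(b) = C1 + 5*b^4/32 + b^2 + 9*b/2


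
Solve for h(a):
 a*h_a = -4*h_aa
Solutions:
 h(a) = C1 + C2*erf(sqrt(2)*a/4)


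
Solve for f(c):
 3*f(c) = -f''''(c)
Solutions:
 f(c) = (C1*sin(sqrt(2)*3^(1/4)*c/2) + C2*cos(sqrt(2)*3^(1/4)*c/2))*exp(-sqrt(2)*3^(1/4)*c/2) + (C3*sin(sqrt(2)*3^(1/4)*c/2) + C4*cos(sqrt(2)*3^(1/4)*c/2))*exp(sqrt(2)*3^(1/4)*c/2)


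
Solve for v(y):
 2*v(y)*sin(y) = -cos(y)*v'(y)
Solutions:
 v(y) = C1*cos(y)^2


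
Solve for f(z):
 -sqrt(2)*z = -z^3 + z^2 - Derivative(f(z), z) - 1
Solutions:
 f(z) = C1 - z^4/4 + z^3/3 + sqrt(2)*z^2/2 - z


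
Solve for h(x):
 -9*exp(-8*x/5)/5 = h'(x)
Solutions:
 h(x) = C1 + 9*exp(-8*x/5)/8


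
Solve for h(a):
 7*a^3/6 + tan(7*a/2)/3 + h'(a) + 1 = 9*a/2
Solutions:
 h(a) = C1 - 7*a^4/24 + 9*a^2/4 - a + 2*log(cos(7*a/2))/21


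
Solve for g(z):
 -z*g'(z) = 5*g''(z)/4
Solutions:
 g(z) = C1 + C2*erf(sqrt(10)*z/5)


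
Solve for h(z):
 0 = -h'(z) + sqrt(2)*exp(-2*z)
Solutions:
 h(z) = C1 - sqrt(2)*exp(-2*z)/2


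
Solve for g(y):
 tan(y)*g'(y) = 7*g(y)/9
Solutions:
 g(y) = C1*sin(y)^(7/9)


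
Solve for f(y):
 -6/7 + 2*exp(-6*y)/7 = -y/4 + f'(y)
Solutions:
 f(y) = C1 + y^2/8 - 6*y/7 - exp(-6*y)/21


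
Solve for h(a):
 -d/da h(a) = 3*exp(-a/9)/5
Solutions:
 h(a) = C1 + 27*exp(-a/9)/5


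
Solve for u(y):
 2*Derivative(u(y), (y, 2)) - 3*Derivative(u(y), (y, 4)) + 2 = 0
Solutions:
 u(y) = C1 + C2*y + C3*exp(-sqrt(6)*y/3) + C4*exp(sqrt(6)*y/3) - y^2/2


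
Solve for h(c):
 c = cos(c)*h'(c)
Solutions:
 h(c) = C1 + Integral(c/cos(c), c)


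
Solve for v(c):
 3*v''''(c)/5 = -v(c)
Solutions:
 v(c) = (C1*sin(sqrt(2)*3^(3/4)*5^(1/4)*c/6) + C2*cos(sqrt(2)*3^(3/4)*5^(1/4)*c/6))*exp(-sqrt(2)*3^(3/4)*5^(1/4)*c/6) + (C3*sin(sqrt(2)*3^(3/4)*5^(1/4)*c/6) + C4*cos(sqrt(2)*3^(3/4)*5^(1/4)*c/6))*exp(sqrt(2)*3^(3/4)*5^(1/4)*c/6)


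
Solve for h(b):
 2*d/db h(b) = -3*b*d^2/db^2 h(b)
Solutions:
 h(b) = C1 + C2*b^(1/3)


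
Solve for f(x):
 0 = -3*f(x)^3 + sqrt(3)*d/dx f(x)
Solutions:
 f(x) = -sqrt(2)*sqrt(-1/(C1 + sqrt(3)*x))/2
 f(x) = sqrt(2)*sqrt(-1/(C1 + sqrt(3)*x))/2


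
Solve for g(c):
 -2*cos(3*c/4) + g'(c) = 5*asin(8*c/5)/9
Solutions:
 g(c) = C1 + 5*c*asin(8*c/5)/9 + 5*sqrt(25 - 64*c^2)/72 + 8*sin(3*c/4)/3


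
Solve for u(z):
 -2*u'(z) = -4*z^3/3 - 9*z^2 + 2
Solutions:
 u(z) = C1 + z^4/6 + 3*z^3/2 - z


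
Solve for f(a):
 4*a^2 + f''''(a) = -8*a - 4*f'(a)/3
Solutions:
 f(a) = C1 + C4*exp(-6^(2/3)*a/3) - a^3 - 3*a^2 + (C2*sin(2^(2/3)*3^(1/6)*a/2) + C3*cos(2^(2/3)*3^(1/6)*a/2))*exp(6^(2/3)*a/6)


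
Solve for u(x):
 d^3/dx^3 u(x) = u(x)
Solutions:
 u(x) = C3*exp(x) + (C1*sin(sqrt(3)*x/2) + C2*cos(sqrt(3)*x/2))*exp(-x/2)


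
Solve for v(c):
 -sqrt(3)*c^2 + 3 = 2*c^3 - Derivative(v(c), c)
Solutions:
 v(c) = C1 + c^4/2 + sqrt(3)*c^3/3 - 3*c


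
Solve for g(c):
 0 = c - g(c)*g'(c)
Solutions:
 g(c) = -sqrt(C1 + c^2)
 g(c) = sqrt(C1 + c^2)


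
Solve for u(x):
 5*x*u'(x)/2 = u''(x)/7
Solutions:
 u(x) = C1 + C2*erfi(sqrt(35)*x/2)


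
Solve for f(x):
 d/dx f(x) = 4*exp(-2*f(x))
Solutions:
 f(x) = log(-sqrt(C1 + 8*x))
 f(x) = log(C1 + 8*x)/2


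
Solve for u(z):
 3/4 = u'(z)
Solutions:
 u(z) = C1 + 3*z/4


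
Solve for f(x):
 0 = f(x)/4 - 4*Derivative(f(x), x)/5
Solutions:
 f(x) = C1*exp(5*x/16)


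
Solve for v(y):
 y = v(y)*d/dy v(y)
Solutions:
 v(y) = -sqrt(C1 + y^2)
 v(y) = sqrt(C1 + y^2)


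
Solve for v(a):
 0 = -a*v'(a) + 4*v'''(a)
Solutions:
 v(a) = C1 + Integral(C2*airyai(2^(1/3)*a/2) + C3*airybi(2^(1/3)*a/2), a)


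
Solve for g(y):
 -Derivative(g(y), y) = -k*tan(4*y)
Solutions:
 g(y) = C1 - k*log(cos(4*y))/4


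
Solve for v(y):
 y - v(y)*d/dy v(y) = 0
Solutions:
 v(y) = -sqrt(C1 + y^2)
 v(y) = sqrt(C1 + y^2)


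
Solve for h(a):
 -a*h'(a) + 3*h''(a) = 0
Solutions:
 h(a) = C1 + C2*erfi(sqrt(6)*a/6)


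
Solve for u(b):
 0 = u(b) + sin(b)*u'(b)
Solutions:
 u(b) = C1*sqrt(cos(b) + 1)/sqrt(cos(b) - 1)


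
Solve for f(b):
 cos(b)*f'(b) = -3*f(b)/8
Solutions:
 f(b) = C1*(sin(b) - 1)^(3/16)/(sin(b) + 1)^(3/16)


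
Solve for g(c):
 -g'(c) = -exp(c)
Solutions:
 g(c) = C1 + exp(c)


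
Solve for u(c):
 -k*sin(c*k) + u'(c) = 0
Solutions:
 u(c) = C1 - cos(c*k)


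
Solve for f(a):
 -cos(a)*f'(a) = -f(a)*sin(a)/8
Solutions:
 f(a) = C1/cos(a)^(1/8)


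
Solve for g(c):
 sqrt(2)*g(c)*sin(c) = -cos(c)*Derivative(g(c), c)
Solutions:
 g(c) = C1*cos(c)^(sqrt(2))


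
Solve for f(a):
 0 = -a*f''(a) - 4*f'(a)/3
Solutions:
 f(a) = C1 + C2/a^(1/3)


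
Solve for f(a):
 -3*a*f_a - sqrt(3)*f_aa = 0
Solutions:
 f(a) = C1 + C2*erf(sqrt(2)*3^(1/4)*a/2)


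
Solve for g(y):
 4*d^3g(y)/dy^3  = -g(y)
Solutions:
 g(y) = C3*exp(-2^(1/3)*y/2) + (C1*sin(2^(1/3)*sqrt(3)*y/4) + C2*cos(2^(1/3)*sqrt(3)*y/4))*exp(2^(1/3)*y/4)


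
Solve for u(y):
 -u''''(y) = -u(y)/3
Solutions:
 u(y) = C1*exp(-3^(3/4)*y/3) + C2*exp(3^(3/4)*y/3) + C3*sin(3^(3/4)*y/3) + C4*cos(3^(3/4)*y/3)


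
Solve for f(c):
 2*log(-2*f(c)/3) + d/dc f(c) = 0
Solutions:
 Integral(1/(log(-_y) - log(3) + log(2)), (_y, f(c)))/2 = C1 - c


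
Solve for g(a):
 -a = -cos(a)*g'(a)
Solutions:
 g(a) = C1 + Integral(a/cos(a), a)


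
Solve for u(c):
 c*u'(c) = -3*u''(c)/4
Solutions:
 u(c) = C1 + C2*erf(sqrt(6)*c/3)


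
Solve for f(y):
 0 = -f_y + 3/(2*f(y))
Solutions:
 f(y) = -sqrt(C1 + 3*y)
 f(y) = sqrt(C1 + 3*y)


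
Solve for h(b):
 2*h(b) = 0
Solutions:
 h(b) = 0


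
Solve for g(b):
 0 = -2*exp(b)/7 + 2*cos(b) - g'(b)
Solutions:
 g(b) = C1 - 2*exp(b)/7 + 2*sin(b)


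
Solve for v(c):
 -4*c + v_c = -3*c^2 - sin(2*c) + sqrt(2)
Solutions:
 v(c) = C1 - c^3 + 2*c^2 + sqrt(2)*c + cos(2*c)/2


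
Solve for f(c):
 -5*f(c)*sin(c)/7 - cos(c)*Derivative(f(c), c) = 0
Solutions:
 f(c) = C1*cos(c)^(5/7)


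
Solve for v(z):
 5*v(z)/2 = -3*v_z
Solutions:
 v(z) = C1*exp(-5*z/6)


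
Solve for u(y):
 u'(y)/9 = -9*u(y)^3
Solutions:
 u(y) = -sqrt(2)*sqrt(-1/(C1 - 81*y))/2
 u(y) = sqrt(2)*sqrt(-1/(C1 - 81*y))/2


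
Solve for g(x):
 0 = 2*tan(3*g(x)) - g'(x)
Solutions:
 g(x) = -asin(C1*exp(6*x))/3 + pi/3
 g(x) = asin(C1*exp(6*x))/3


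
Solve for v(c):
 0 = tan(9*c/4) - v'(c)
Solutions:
 v(c) = C1 - 4*log(cos(9*c/4))/9


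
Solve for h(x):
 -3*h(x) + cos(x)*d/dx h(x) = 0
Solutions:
 h(x) = C1*(sin(x) + 1)^(3/2)/(sin(x) - 1)^(3/2)


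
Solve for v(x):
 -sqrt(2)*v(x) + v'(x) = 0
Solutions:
 v(x) = C1*exp(sqrt(2)*x)


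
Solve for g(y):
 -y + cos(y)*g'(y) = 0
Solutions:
 g(y) = C1 + Integral(y/cos(y), y)


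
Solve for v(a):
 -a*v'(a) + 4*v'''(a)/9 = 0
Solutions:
 v(a) = C1 + Integral(C2*airyai(2^(1/3)*3^(2/3)*a/2) + C3*airybi(2^(1/3)*3^(2/3)*a/2), a)


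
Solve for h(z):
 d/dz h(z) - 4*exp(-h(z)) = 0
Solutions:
 h(z) = log(C1 + 4*z)


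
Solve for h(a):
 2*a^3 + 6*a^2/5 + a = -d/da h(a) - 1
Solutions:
 h(a) = C1 - a^4/2 - 2*a^3/5 - a^2/2 - a


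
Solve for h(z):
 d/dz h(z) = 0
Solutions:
 h(z) = C1


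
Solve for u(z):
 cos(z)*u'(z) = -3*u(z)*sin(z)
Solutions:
 u(z) = C1*cos(z)^3


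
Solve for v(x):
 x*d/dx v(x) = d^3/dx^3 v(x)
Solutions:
 v(x) = C1 + Integral(C2*airyai(x) + C3*airybi(x), x)


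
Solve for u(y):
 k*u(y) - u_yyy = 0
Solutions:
 u(y) = C1*exp(k^(1/3)*y) + C2*exp(k^(1/3)*y*(-1 + sqrt(3)*I)/2) + C3*exp(-k^(1/3)*y*(1 + sqrt(3)*I)/2)


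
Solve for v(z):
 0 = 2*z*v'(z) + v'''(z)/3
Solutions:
 v(z) = C1 + Integral(C2*airyai(-6^(1/3)*z) + C3*airybi(-6^(1/3)*z), z)


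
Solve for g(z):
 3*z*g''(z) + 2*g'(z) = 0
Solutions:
 g(z) = C1 + C2*z^(1/3)


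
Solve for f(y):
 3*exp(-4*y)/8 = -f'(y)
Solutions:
 f(y) = C1 + 3*exp(-4*y)/32


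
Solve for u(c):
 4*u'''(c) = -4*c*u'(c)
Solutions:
 u(c) = C1 + Integral(C2*airyai(-c) + C3*airybi(-c), c)


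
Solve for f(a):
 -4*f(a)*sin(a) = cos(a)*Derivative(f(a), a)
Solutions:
 f(a) = C1*cos(a)^4


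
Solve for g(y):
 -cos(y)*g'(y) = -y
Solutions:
 g(y) = C1 + Integral(y/cos(y), y)


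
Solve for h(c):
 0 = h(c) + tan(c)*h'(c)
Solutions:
 h(c) = C1/sin(c)


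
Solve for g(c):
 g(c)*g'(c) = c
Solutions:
 g(c) = -sqrt(C1 + c^2)
 g(c) = sqrt(C1 + c^2)


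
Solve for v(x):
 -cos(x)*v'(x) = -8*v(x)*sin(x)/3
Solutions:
 v(x) = C1/cos(x)^(8/3)


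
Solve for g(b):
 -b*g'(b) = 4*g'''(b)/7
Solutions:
 g(b) = C1 + Integral(C2*airyai(-14^(1/3)*b/2) + C3*airybi(-14^(1/3)*b/2), b)


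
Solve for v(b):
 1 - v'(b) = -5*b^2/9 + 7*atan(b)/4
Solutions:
 v(b) = C1 + 5*b^3/27 - 7*b*atan(b)/4 + b + 7*log(b^2 + 1)/8


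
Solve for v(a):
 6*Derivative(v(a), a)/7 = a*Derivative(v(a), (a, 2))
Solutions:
 v(a) = C1 + C2*a^(13/7)


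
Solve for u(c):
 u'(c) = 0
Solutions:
 u(c) = C1


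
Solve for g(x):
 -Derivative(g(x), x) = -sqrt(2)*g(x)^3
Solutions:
 g(x) = -sqrt(2)*sqrt(-1/(C1 + sqrt(2)*x))/2
 g(x) = sqrt(2)*sqrt(-1/(C1 + sqrt(2)*x))/2


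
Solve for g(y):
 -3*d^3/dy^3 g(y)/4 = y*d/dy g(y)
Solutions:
 g(y) = C1 + Integral(C2*airyai(-6^(2/3)*y/3) + C3*airybi(-6^(2/3)*y/3), y)


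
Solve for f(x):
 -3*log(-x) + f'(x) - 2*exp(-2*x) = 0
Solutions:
 f(x) = C1 + 3*x*log(-x) - 3*x - exp(-2*x)


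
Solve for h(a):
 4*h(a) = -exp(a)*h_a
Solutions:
 h(a) = C1*exp(4*exp(-a))


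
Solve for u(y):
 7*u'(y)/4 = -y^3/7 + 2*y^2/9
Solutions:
 u(y) = C1 - y^4/49 + 8*y^3/189


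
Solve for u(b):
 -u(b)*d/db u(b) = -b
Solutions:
 u(b) = -sqrt(C1 + b^2)
 u(b) = sqrt(C1 + b^2)


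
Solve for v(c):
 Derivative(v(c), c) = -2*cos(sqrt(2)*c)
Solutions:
 v(c) = C1 - sqrt(2)*sin(sqrt(2)*c)


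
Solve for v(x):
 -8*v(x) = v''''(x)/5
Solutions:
 v(x) = (C1*sin(10^(1/4)*x) + C2*cos(10^(1/4)*x))*exp(-10^(1/4)*x) + (C3*sin(10^(1/4)*x) + C4*cos(10^(1/4)*x))*exp(10^(1/4)*x)


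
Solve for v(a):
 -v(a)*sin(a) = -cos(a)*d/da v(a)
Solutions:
 v(a) = C1/cos(a)


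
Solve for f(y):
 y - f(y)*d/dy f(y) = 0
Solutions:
 f(y) = -sqrt(C1 + y^2)
 f(y) = sqrt(C1 + y^2)


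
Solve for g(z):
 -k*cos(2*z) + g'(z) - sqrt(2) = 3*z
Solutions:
 g(z) = C1 + k*sin(2*z)/2 + 3*z^2/2 + sqrt(2)*z


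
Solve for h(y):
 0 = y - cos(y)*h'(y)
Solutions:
 h(y) = C1 + Integral(y/cos(y), y)


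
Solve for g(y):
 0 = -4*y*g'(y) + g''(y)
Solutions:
 g(y) = C1 + C2*erfi(sqrt(2)*y)


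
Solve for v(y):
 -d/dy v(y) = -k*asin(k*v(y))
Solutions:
 Integral(1/asin(_y*k), (_y, v(y))) = C1 + k*y


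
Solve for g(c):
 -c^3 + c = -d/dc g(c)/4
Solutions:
 g(c) = C1 + c^4 - 2*c^2


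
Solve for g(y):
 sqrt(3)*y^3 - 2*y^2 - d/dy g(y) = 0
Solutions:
 g(y) = C1 + sqrt(3)*y^4/4 - 2*y^3/3


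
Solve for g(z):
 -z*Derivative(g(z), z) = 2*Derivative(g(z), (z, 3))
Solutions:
 g(z) = C1 + Integral(C2*airyai(-2^(2/3)*z/2) + C3*airybi(-2^(2/3)*z/2), z)


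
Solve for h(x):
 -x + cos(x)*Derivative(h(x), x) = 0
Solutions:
 h(x) = C1 + Integral(x/cos(x), x)


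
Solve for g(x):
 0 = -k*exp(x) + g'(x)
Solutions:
 g(x) = C1 + k*exp(x)


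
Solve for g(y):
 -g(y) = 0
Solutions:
 g(y) = 0


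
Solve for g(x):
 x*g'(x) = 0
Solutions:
 g(x) = C1


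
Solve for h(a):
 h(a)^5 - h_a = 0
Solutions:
 h(a) = -(-1/(C1 + 4*a))^(1/4)
 h(a) = (-1/(C1 + 4*a))^(1/4)
 h(a) = -I*(-1/(C1 + 4*a))^(1/4)
 h(a) = I*(-1/(C1 + 4*a))^(1/4)


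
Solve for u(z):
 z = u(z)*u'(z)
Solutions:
 u(z) = -sqrt(C1 + z^2)
 u(z) = sqrt(C1 + z^2)


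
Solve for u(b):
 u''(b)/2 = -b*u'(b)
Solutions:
 u(b) = C1 + C2*erf(b)


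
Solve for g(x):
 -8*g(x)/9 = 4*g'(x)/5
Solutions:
 g(x) = C1*exp(-10*x/9)


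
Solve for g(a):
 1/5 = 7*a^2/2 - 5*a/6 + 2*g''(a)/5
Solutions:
 g(a) = C1 + C2*a - 35*a^4/48 + 25*a^3/72 + a^2/4


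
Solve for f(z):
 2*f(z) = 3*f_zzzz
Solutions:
 f(z) = C1*exp(-2^(1/4)*3^(3/4)*z/3) + C2*exp(2^(1/4)*3^(3/4)*z/3) + C3*sin(2^(1/4)*3^(3/4)*z/3) + C4*cos(2^(1/4)*3^(3/4)*z/3)


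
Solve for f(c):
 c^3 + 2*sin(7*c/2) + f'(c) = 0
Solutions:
 f(c) = C1 - c^4/4 + 4*cos(7*c/2)/7


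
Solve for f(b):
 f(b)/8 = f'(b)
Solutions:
 f(b) = C1*exp(b/8)


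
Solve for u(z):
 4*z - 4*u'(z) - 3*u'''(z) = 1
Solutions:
 u(z) = C1 + C2*sin(2*sqrt(3)*z/3) + C3*cos(2*sqrt(3)*z/3) + z^2/2 - z/4


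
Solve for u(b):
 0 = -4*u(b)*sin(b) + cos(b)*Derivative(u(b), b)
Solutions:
 u(b) = C1/cos(b)^4


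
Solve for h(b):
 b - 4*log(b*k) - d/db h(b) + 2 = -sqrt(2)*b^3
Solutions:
 h(b) = C1 + sqrt(2)*b^4/4 + b^2/2 - 4*b*log(b*k) + 6*b


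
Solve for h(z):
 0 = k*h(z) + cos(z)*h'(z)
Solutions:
 h(z) = C1*exp(k*(log(sin(z) - 1) - log(sin(z) + 1))/2)


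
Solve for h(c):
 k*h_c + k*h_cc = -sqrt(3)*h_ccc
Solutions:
 h(c) = C1 + C2*exp(sqrt(3)*c*(-k + sqrt(k*(k - 4*sqrt(3))))/6) + C3*exp(-sqrt(3)*c*(k + sqrt(k*(k - 4*sqrt(3))))/6)


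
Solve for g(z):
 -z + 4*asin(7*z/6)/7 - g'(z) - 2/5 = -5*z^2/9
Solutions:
 g(z) = C1 + 5*z^3/27 - z^2/2 + 4*z*asin(7*z/6)/7 - 2*z/5 + 4*sqrt(36 - 49*z^2)/49


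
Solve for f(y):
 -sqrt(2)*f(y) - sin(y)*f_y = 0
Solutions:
 f(y) = C1*(cos(y) + 1)^(sqrt(2)/2)/(cos(y) - 1)^(sqrt(2)/2)


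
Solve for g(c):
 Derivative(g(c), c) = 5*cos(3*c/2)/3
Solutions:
 g(c) = C1 + 10*sin(3*c/2)/9


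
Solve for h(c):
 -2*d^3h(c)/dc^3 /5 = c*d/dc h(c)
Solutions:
 h(c) = C1 + Integral(C2*airyai(-2^(2/3)*5^(1/3)*c/2) + C3*airybi(-2^(2/3)*5^(1/3)*c/2), c)


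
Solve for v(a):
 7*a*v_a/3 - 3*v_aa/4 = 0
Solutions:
 v(a) = C1 + C2*erfi(sqrt(14)*a/3)


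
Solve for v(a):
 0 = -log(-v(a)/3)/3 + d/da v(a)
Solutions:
 -3*Integral(1/(log(-_y) - log(3)), (_y, v(a))) = C1 - a


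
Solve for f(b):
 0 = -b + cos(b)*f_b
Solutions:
 f(b) = C1 + Integral(b/cos(b), b)


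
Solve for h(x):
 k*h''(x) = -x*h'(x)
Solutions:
 h(x) = C1 + C2*sqrt(k)*erf(sqrt(2)*x*sqrt(1/k)/2)


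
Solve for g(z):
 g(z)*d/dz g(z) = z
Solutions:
 g(z) = -sqrt(C1 + z^2)
 g(z) = sqrt(C1 + z^2)


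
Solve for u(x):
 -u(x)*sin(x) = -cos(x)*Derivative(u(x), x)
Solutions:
 u(x) = C1/cos(x)


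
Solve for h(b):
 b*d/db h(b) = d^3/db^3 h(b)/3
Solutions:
 h(b) = C1 + Integral(C2*airyai(3^(1/3)*b) + C3*airybi(3^(1/3)*b), b)


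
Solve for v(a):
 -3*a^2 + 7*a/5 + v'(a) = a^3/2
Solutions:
 v(a) = C1 + a^4/8 + a^3 - 7*a^2/10


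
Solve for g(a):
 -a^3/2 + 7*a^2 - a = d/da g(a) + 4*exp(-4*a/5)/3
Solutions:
 g(a) = C1 - a^4/8 + 7*a^3/3 - a^2/2 + 5*exp(-4*a/5)/3


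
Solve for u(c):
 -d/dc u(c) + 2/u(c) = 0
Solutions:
 u(c) = -sqrt(C1 + 4*c)
 u(c) = sqrt(C1 + 4*c)


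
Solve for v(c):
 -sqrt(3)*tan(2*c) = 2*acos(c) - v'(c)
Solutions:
 v(c) = C1 + 2*c*acos(c) - 2*sqrt(1 - c^2) - sqrt(3)*log(cos(2*c))/2


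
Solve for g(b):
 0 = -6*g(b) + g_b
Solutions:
 g(b) = C1*exp(6*b)


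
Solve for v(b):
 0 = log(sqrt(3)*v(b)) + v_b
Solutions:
 2*Integral(1/(2*log(_y) + log(3)), (_y, v(b))) = C1 - b


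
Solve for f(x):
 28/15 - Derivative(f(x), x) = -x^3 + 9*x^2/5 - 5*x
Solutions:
 f(x) = C1 + x^4/4 - 3*x^3/5 + 5*x^2/2 + 28*x/15


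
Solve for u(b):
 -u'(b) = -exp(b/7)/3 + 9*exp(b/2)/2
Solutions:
 u(b) = C1 + 7*exp(b/7)/3 - 9*exp(b/2)


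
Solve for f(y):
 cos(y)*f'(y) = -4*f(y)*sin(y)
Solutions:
 f(y) = C1*cos(y)^4


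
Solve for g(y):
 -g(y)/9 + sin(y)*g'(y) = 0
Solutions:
 g(y) = C1*(cos(y) - 1)^(1/18)/(cos(y) + 1)^(1/18)


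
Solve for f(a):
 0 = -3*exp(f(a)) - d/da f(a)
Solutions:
 f(a) = log(1/(C1 + 3*a))


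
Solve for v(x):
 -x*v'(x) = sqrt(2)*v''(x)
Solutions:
 v(x) = C1 + C2*erf(2^(1/4)*x/2)


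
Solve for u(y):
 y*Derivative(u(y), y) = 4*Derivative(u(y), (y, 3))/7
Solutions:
 u(y) = C1 + Integral(C2*airyai(14^(1/3)*y/2) + C3*airybi(14^(1/3)*y/2), y)


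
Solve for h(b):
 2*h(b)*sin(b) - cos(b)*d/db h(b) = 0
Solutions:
 h(b) = C1/cos(b)^2


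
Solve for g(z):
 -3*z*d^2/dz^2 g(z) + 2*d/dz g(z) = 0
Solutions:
 g(z) = C1 + C2*z^(5/3)


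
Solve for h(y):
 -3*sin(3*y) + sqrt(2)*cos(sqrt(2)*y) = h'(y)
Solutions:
 h(y) = C1 + sin(sqrt(2)*y) + cos(3*y)


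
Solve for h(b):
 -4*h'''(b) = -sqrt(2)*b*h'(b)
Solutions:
 h(b) = C1 + Integral(C2*airyai(sqrt(2)*b/2) + C3*airybi(sqrt(2)*b/2), b)


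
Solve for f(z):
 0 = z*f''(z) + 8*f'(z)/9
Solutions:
 f(z) = C1 + C2*z^(1/9)


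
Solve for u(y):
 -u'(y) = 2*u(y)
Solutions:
 u(y) = C1*exp(-2*y)


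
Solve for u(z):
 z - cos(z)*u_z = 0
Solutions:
 u(z) = C1 + Integral(z/cos(z), z)


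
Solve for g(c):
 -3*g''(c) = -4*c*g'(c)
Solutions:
 g(c) = C1 + C2*erfi(sqrt(6)*c/3)


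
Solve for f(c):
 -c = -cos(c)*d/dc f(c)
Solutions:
 f(c) = C1 + Integral(c/cos(c), c)


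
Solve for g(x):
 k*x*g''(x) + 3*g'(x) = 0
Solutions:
 g(x) = C1 + x^(((re(k) - 3)*re(k) + im(k)^2)/(re(k)^2 + im(k)^2))*(C2*sin(3*log(x)*Abs(im(k))/(re(k)^2 + im(k)^2)) + C3*cos(3*log(x)*im(k)/(re(k)^2 + im(k)^2)))


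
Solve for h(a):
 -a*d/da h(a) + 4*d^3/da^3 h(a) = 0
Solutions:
 h(a) = C1 + Integral(C2*airyai(2^(1/3)*a/2) + C3*airybi(2^(1/3)*a/2), a)


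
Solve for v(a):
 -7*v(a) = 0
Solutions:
 v(a) = 0


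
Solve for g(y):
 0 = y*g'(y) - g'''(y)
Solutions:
 g(y) = C1 + Integral(C2*airyai(y) + C3*airybi(y), y)


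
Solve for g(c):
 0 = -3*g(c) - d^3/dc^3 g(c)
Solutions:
 g(c) = C3*exp(-3^(1/3)*c) + (C1*sin(3^(5/6)*c/2) + C2*cos(3^(5/6)*c/2))*exp(3^(1/3)*c/2)


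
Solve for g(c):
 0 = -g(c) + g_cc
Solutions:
 g(c) = C1*exp(-c) + C2*exp(c)


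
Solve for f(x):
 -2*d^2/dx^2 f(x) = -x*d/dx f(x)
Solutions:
 f(x) = C1 + C2*erfi(x/2)


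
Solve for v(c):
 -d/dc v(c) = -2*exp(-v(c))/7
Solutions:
 v(c) = log(C1 + 2*c/7)


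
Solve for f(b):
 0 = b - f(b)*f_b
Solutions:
 f(b) = -sqrt(C1 + b^2)
 f(b) = sqrt(C1 + b^2)


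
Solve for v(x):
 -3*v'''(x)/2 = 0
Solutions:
 v(x) = C1 + C2*x + C3*x^2


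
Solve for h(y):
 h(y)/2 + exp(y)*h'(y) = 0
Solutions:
 h(y) = C1*exp(exp(-y)/2)


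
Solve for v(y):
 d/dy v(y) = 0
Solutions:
 v(y) = C1


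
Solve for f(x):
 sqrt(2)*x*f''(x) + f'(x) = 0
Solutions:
 f(x) = C1 + C2*x^(1 - sqrt(2)/2)


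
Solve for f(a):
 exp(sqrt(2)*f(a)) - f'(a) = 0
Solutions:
 f(a) = sqrt(2)*(2*log(-1/(C1 + a)) - log(2))/4


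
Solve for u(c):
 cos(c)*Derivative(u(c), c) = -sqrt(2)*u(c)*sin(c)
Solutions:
 u(c) = C1*cos(c)^(sqrt(2))


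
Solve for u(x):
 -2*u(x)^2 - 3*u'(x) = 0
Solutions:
 u(x) = 3/(C1 + 2*x)


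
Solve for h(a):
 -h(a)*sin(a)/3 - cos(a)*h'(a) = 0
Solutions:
 h(a) = C1*cos(a)^(1/3)


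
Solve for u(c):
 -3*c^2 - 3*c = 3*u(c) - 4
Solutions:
 u(c) = -c^2 - c + 4/3


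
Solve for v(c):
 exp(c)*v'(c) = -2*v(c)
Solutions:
 v(c) = C1*exp(2*exp(-c))


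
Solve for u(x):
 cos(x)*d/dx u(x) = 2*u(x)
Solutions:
 u(x) = C1*(sin(x) + 1)/(sin(x) - 1)


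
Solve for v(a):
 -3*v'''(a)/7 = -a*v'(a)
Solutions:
 v(a) = C1 + Integral(C2*airyai(3^(2/3)*7^(1/3)*a/3) + C3*airybi(3^(2/3)*7^(1/3)*a/3), a)
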